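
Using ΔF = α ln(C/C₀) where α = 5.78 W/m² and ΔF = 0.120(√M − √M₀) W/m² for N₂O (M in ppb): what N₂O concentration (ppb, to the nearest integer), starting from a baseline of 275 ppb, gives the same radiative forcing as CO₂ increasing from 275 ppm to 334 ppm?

CO₂ forcing: 5.78 × ln(334/275) = 5.78 × 0.194370 = 1.12346 W/m².
Set 0.120(√M − √275) = 1.12346: √M = 1.12346/0.120 + √275 = 9.3622 + 16.5831 = 25.9453.
M = (25.9453)² = 673.16 ppb.

M ≈ 673 ppb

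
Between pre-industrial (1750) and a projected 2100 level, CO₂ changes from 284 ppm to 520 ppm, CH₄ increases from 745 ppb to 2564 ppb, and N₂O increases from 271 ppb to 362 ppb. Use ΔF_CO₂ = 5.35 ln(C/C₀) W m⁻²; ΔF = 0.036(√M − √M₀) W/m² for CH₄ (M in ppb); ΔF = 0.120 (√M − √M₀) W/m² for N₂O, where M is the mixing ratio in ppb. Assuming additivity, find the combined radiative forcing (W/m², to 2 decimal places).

CO₂: 5.35 × ln(520/284) = 5.35 × ln(1.83099) = 5.35 × 0.60486 = 3.2360 W/m².
CH₄: 0.036 × (√2564 − √745) = 0.036 × (50.6360 − 27.2947) = 0.036 × 23.3413 = 0.8403 W/m².
N₂O: 0.120 × (√362 − √271) = 0.120 × (19.0263 − 16.4621) = 0.120 × 2.5642 = 0.3077 W/m².
Total ΔF = 3.2360 + 0.8403 + 0.3077 = 4.3840 W/m².

ΔF = 4.38 W/m²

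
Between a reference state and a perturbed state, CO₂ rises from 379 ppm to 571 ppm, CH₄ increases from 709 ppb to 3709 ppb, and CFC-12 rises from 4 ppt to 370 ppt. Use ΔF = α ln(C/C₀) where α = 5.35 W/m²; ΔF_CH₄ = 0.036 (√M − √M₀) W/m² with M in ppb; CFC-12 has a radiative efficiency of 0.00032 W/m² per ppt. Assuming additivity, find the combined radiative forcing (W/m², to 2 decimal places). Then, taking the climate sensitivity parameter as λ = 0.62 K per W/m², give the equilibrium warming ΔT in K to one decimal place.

ΔF = 3.54 W/m²; ΔT = 2.2 K

CO₂: 5.35 × ln(571/379) = 5.35 × ln(1.50660) = 5.35 × 0.40986 = 2.1928 W/m².
CH₄: 0.036 × (√3709 − √709) = 0.036 × (60.9016 − 26.6271) = 0.036 × 34.2745 = 1.2339 W/m².
CFC-12: ΔF = 0.00032 × (370 − 4) = 0.00032 × 366 = 0.1171 W/m².
Total ΔF = 2.1928 + 1.2339 + 0.1171 = 3.5438 W/m².
ΔT = λ ΔF = 0.62 × 3.54 = 2.1948 K.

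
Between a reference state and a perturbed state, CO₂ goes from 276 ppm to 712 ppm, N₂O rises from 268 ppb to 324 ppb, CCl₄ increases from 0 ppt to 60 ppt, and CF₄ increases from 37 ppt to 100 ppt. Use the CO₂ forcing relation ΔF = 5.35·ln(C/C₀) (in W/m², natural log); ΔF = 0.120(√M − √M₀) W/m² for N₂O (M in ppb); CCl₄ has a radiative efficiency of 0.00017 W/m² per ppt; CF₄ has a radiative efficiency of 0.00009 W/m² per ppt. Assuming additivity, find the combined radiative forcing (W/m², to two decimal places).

ΔF = 5.28 W/m²

CO₂: 5.35 × ln(712/276) = 5.35 × ln(2.57971) = 5.35 × 0.94768 = 5.0701 W/m².
N₂O: 0.120 × (√324 − √268) = 0.120 × (18.0000 − 16.3707) = 0.120 × 1.6293 = 0.1955 W/m².
CCl₄: ΔF = 0.00017 × (60 − 0) = 0.00017 × 60 = 0.0102 W/m².
CF₄: ΔF = 0.00009 × (100 − 37) = 0.00009 × 63 = 0.0057 W/m².
Total ΔF = 5.0701 + 0.1955 + 0.0102 + 0.0057 = 5.2815 W/m².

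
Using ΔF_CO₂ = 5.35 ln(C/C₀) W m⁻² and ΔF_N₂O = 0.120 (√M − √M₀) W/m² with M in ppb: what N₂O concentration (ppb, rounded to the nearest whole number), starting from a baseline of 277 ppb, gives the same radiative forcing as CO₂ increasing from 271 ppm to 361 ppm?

M ≈ 866 ppb

CO₂ forcing: 5.35 × ln(361/271) = 5.35 × 0.286759 = 1.53416 W/m².
Set 0.120(√M − √277) = 1.53416: √M = 1.53416/0.120 + √277 = 12.7847 + 16.6433 = 29.4280.
M = (29.4280)² = 866.01 ppb.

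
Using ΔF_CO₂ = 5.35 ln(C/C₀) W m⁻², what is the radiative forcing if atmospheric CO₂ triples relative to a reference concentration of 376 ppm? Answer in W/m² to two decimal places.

ΔF = 5.88 W/m²

Because the forcing depends only on the ratio C/C₀, the initial concentration does not enter.
ΔF = 5.35 × ln(3) = 5.35 × 1.09861 = 5.8776 W/m².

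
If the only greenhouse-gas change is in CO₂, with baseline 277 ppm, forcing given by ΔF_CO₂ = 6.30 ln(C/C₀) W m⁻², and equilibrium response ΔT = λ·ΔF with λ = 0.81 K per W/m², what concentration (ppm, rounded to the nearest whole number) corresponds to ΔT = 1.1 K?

Required forcing: ΔF = ΔT/λ = 1.1/0.81 = 1.3580 W/m².
Then ln(C/277) = ΔF/6.30 = 1.3580/6.30 = 0.21556.
So C = 277 × e^0.21556 = 277 × 1.24056 = 343.64 ppm.

C ≈ 344 ppm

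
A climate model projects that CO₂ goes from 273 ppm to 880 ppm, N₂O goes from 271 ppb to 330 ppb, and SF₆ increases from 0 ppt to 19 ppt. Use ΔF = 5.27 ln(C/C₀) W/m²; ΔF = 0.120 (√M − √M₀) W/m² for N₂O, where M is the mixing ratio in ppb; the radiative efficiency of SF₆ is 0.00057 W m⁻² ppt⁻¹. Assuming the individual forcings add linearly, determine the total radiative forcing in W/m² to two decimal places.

CO₂: 5.27 × ln(880/273) = 5.27 × ln(3.22344) = 5.27 × 1.17045 = 6.1683 W/m².
N₂O: 0.120 × (√330 − √271) = 0.120 × (18.1659 − 16.4621) = 0.120 × 1.7038 = 0.2045 W/m².
SF₆: ΔF = 0.00057 × (19 − 0) = 0.00057 × 19 = 0.0108 W/m².
Total ΔF = 6.1683 + 0.2045 + 0.0108 = 6.3836 W/m².

ΔF = 6.38 W/m²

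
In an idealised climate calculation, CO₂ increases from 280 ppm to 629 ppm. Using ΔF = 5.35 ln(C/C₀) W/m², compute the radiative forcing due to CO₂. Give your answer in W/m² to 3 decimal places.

ΔF = 4.330 W/m²

CO₂: 5.35 × ln(629/280) = 5.35 × ln(2.24643) = 5.35 × 0.80934 = 4.3300 W/m².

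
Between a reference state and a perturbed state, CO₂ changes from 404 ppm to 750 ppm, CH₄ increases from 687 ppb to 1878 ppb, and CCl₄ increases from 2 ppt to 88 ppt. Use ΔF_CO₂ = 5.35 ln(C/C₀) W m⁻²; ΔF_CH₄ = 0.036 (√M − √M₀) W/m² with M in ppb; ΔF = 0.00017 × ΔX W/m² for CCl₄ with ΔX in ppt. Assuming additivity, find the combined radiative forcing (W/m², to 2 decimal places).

ΔF = 3.94 W/m²

CO₂: 5.35 × ln(750/404) = 5.35 × ln(1.85644) = 5.35 × 0.61866 = 3.3098 W/m².
CH₄: 0.036 × (√1878 − √687) = 0.036 × (43.3359 − 26.2107) = 0.036 × 17.1252 = 0.6165 W/m².
CCl₄: ΔF = 0.00017 × (88 − 2) = 0.00017 × 86 = 0.0146 W/m².
Total ΔF = 3.3098 + 0.6165 + 0.0146 = 3.9409 W/m².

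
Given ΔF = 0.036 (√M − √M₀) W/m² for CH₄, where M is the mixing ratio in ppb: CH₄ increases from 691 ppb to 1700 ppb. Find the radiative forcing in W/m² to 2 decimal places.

ΔF = 0.54 W/m²

CH₄: 0.036 × (√1700 − √691) = 0.036 × (41.2311 − 26.2869) = 0.036 × 14.9442 = 0.5380 W/m².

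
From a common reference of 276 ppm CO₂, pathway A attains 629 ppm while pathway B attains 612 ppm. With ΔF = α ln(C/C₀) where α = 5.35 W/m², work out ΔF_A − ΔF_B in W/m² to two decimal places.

ΔF_A − ΔF_B = 0.15 W/m²

ΔF_A = 5.35 ln(629/276) = 5.35 × 0.82373 = 4.4070 W/m².
ΔF_B = 5.35 ln(612/276) = 5.35 × 0.79633 = 4.2604 W/m².
Difference: 4.4070 − 4.2604 = 0.1466 W/m².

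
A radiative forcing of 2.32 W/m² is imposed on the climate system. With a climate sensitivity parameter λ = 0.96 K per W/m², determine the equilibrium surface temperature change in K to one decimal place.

ΔT = 2.2 K

ΔT = λ ΔF = 0.96 × 2.32 = 2.2272 K.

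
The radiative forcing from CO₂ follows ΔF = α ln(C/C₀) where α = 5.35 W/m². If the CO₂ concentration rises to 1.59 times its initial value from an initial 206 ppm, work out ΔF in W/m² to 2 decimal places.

ΔF = 2.48 W/m²

Because the forcing depends only on the ratio C/C₀, the initial concentration does not enter.
ΔF = 5.35 × ln(1.59) = 5.35 × 0.46373 = 2.4810 W/m².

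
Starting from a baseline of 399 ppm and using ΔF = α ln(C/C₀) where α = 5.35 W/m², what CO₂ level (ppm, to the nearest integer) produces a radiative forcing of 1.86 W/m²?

Set 5.35 ln(C/399) = 1.86, so ln(C/399) = 1.86/5.35 = 0.34766.
Then C/399 = e^0.34766 = 1.41575, giving C = 399 × 1.41575 = 564.88 ppm.

C ≈ 565 ppm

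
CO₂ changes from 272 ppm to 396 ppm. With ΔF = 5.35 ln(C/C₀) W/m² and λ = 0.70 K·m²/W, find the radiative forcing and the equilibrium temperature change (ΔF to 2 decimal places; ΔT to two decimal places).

ΔF = 2.01 W/m²; ΔT = 1.41 K

CO₂: 5.35 × ln(396/272) = 5.35 × ln(1.45588) = 5.35 × 0.37561 = 2.0095 W/m².
ΔT = λ ΔF = 0.70 × 2.01 = 1.4070 K.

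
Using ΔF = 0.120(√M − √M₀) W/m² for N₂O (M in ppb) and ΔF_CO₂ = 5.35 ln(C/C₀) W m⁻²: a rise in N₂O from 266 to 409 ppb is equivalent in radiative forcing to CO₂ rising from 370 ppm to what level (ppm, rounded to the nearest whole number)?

C ≈ 404 ppm

N₂O forcing: 0.120 × (√409 − √266) = 0.120 × (20.2237 − 16.3095) = 0.120 × 3.9142 = 0.46970 W/m².
Set 5.35 ln(C/370) = 0.46970: ln(C/370) = 0.46970/5.35 = 0.08779, so C = 370 × e^0.08779 = 370 × 1.09176 = 403.95 ppm.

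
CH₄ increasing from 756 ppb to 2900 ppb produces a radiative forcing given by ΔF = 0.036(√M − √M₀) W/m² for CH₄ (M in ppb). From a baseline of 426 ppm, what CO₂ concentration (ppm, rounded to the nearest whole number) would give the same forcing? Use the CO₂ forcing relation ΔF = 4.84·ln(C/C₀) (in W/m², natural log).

CH₄ forcing: 0.036 × (√2900 − √756) = 0.036 × (53.8516 − 27.4955) = 0.036 × 26.3561 = 0.94882 W/m².
Set 4.84 ln(C/426) = 0.94882: ln(C/426) = 0.94882/4.84 = 0.19604, so C = 426 × e^0.19604 = 426 × 1.21658 = 518.26 ppm.

C ≈ 518 ppm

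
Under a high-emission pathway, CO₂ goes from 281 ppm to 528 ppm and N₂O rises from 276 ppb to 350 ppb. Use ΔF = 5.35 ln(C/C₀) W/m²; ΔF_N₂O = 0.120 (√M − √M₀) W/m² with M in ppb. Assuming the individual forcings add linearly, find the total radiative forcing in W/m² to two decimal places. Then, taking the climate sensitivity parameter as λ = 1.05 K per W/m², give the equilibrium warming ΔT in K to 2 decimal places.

ΔF = 3.63 W/m²; ΔT = 3.81 K

CO₂: 5.35 × ln(528/281) = 5.35 × ln(1.87900) = 5.35 × 0.63074 = 3.3745 W/m².
N₂O: 0.120 × (√350 − √276) = 0.120 × (18.7083 − 16.6132) = 0.120 × 2.0951 = 0.2514 W/m².
Total ΔF = 3.3745 + 0.2514 = 3.6259 W/m².
ΔT = λ ΔF = 1.05 × 3.63 = 3.8115 K.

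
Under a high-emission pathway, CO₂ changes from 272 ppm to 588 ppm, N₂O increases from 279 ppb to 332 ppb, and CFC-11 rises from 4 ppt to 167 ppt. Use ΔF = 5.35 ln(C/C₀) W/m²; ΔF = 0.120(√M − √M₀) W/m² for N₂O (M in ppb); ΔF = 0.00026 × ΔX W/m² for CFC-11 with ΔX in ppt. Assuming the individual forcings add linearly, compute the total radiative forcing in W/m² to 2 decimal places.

ΔF = 4.35 W/m²

CO₂: 5.35 × ln(588/272) = 5.35 × ln(2.16176) = 5.35 × 0.77092 = 4.1244 W/m².
N₂O: 0.120 × (√332 − √279) = 0.120 × (18.2209 − 16.7033) = 0.120 × 1.5176 = 0.1821 W/m².
CFC-11: ΔF = 0.00026 × (167 − 4) = 0.00026 × 163 = 0.0424 W/m².
Total ΔF = 4.1244 + 0.1821 + 0.0424 = 4.3489 W/m².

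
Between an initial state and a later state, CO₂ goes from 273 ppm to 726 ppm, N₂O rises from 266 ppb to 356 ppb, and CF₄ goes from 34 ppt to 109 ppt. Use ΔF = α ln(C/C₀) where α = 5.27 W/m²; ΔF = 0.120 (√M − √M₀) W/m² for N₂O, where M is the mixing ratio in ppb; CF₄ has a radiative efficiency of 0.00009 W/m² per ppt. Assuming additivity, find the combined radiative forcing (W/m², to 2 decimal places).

CO₂: 5.27 × ln(726/273) = 5.27 × ln(2.65934) = 5.27 × 0.97808 = 5.1545 W/m².
N₂O: 0.120 × (√356 − √266) = 0.120 × (18.8680 − 16.3095) = 0.120 × 2.5585 = 0.3070 W/m².
CF₄: ΔF = 0.00009 × (109 − 34) = 0.00009 × 75 = 0.0068 W/m².
Total ΔF = 5.1545 + 0.3070 + 0.0068 = 5.4683 W/m².

ΔF = 5.47 W/m²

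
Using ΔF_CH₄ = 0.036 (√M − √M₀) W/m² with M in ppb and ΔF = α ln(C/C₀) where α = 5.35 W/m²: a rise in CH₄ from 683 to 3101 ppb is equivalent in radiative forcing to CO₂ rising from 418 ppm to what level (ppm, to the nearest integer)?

C ≈ 510 ppm

CH₄ forcing: 0.036 × (√3101 − √683) = 0.036 × (55.6866 − 26.1343) = 0.036 × 29.5523 = 1.06388 W/m².
Set 5.35 ln(C/418) = 1.06388: ln(C/418) = 1.06388/5.35 = 0.19886, so C = 418 × e^0.19886 = 418 × 1.22001 = 509.96 ppm.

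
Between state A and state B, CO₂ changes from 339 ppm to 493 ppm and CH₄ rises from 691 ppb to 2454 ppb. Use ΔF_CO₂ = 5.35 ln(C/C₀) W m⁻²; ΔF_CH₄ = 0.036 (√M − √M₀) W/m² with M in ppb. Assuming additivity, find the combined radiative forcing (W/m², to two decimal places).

ΔF = 2.84 W/m²

CO₂: 5.35 × ln(493/339) = 5.35 × ln(1.45428) = 5.35 × 0.37451 = 2.0036 W/m².
CH₄: 0.036 × (√2454 − √691) = 0.036 × (49.5379 − 26.2869) = 0.036 × 23.2510 = 0.8370 W/m².
Total ΔF = 2.0036 + 0.8370 = 2.8406 W/m².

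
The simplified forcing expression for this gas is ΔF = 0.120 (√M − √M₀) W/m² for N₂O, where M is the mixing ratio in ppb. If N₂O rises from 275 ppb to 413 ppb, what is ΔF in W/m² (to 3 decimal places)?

ΔF = 0.449 W/m²

N₂O: 0.120 × (√413 − √275) = 0.120 × (20.3224 − 16.5831) = 0.120 × 3.7393 = 0.4487 W/m².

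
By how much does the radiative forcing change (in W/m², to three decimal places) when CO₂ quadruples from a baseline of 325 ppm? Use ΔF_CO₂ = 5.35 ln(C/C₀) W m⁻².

ΔF = 7.417 W/m²

Because the forcing depends only on the ratio C/C₀, the initial concentration does not enter.
ΔF = 5.35 × ln(4) = 5.35 × 1.38629 = 7.4167 W/m².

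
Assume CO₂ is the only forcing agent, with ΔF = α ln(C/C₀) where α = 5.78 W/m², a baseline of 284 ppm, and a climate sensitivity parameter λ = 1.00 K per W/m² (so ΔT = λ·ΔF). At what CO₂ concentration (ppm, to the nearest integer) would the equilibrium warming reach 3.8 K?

C ≈ 548 ppm

Required forcing: ΔF = ΔT/λ = 3.8/1.00 = 3.8000 W/m².
Then ln(C/284) = ΔF/5.78 = 3.8000/5.78 = 0.65744.
So C = 284 × e^0.65744 = 284 × 1.92985 = 548.08 ppm.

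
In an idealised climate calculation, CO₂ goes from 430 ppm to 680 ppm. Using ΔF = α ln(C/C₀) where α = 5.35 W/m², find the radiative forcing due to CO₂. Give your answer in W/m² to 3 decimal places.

ΔF = 2.452 W/m²

CO₂: 5.35 × ln(680/430) = 5.35 × ln(1.58140) = 5.35 × 0.45831 = 2.4520 W/m².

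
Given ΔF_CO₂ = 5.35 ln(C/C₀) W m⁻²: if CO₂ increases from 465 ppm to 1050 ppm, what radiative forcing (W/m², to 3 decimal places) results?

CO₂: 5.35 × ln(1050/465) = 5.35 × ln(2.25806) = 5.35 × 0.81451 = 4.3576 W/m².

ΔF = 4.358 W/m²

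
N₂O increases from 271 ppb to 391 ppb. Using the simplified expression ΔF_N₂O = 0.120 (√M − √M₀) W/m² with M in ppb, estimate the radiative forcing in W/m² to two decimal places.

N₂O: 0.120 × (√391 − √271) = 0.120 × (19.7737 − 16.4621) = 0.120 × 3.3116 = 0.3974 W/m².

ΔF = 0.40 W/m²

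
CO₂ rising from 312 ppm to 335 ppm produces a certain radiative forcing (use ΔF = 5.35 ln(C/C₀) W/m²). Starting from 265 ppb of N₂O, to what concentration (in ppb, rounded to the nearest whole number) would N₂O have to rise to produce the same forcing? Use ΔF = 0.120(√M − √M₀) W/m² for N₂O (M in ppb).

CO₂ forcing: 5.35 × ln(335/312) = 5.35 × 0.071127 = 0.38053 W/m².
Set 0.120(√M − √265) = 0.38053: √M = 0.38053/0.120 + √265 = 3.1711 + 16.2788 = 19.4499.
M = (19.4499)² = 378.30 ppb.

M ≈ 378 ppb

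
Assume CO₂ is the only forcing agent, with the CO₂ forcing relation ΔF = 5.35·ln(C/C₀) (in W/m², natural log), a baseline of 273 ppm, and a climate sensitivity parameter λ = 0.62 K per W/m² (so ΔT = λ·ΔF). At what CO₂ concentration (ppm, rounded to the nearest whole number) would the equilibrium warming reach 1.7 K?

Required forcing: ΔF = ΔT/λ = 1.7/0.62 = 2.7419 W/m².
Then ln(C/273) = ΔF/5.35 = 2.7419/5.35 = 0.51250.
So C = 273 × e^0.51250 = 273 × 1.66946 = 455.76 ppm.

C ≈ 456 ppm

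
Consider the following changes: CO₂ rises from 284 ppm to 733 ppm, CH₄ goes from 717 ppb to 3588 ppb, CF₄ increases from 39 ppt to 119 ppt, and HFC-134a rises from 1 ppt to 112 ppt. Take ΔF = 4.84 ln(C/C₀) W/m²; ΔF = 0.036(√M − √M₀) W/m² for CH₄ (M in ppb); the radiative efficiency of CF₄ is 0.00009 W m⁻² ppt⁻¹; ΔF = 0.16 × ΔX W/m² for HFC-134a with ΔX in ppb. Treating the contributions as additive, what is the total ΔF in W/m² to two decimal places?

ΔF = 5.81 W/m²

CO₂: 4.84 × ln(733/284) = 4.84 × ln(2.58099) = 4.84 × 0.94817 = 4.5891 W/m².
CH₄: 0.036 × (√3588 − √717) = 0.036 × (59.8999 − 26.7769) = 0.036 × 33.1230 = 1.1924 W/m².
CF₄: ΔF = 0.00009 × (119 − 39) = 0.00009 × 80 = 0.0072 W/m².
HFC-134a: Δ = 112 − 1 = 111 ppt = 0.111 ppb; ΔF = 0.16 × 0.111 = 0.0178 W/m².
Total ΔF = 4.5891 + 1.1924 + 0.0072 + 0.0178 = 5.8065 W/m².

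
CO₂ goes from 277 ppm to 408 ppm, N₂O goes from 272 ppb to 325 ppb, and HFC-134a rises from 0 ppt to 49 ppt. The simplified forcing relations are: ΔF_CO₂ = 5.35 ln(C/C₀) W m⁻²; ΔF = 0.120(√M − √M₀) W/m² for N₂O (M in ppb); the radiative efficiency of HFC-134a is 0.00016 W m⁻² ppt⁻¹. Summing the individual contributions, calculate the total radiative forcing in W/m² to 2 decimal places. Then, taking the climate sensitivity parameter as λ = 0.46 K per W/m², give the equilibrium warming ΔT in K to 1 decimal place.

CO₂: 5.35 × ln(408/277) = 5.35 × ln(1.47292) = 5.35 × 0.38725 = 2.0718 W/m².
N₂O: 0.120 × (√325 − √272) = 0.120 × (18.0278 − 16.4924) = 0.120 × 1.5354 = 0.1842 W/m².
HFC-134a: ΔF = 0.00016 × (49 − 0) = 0.00016 × 49 = 0.0078 W/m².
Total ΔF = 2.0718 + 0.1842 + 0.0078 = 2.2638 W/m².
ΔT = λ ΔF = 0.46 × 2.26 = 1.0396 K.

ΔF = 2.26 W/m²; ΔT = 1.0 K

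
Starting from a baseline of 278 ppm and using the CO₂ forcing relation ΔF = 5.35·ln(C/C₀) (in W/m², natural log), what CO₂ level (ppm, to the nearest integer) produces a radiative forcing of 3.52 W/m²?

C ≈ 537 ppm

Set 5.35 ln(C/278) = 3.52, so ln(C/278) = 3.52/5.35 = 0.65794.
Then C/278 = e^0.65794 = 1.93081, giving C = 278 × 1.93081 = 536.77 ppm.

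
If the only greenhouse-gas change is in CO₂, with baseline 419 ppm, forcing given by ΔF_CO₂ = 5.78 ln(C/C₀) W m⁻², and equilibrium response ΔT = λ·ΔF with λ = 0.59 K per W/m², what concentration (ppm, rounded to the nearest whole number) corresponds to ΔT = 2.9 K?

C ≈ 981 ppm

Required forcing: ΔF = ΔT/λ = 2.9/0.59 = 4.9153 W/m².
Then ln(C/419) = ΔF/5.78 = 4.9153/5.78 = 0.85040.
So C = 419 × e^0.85040 = 419 × 2.34058 = 980.70 ppm.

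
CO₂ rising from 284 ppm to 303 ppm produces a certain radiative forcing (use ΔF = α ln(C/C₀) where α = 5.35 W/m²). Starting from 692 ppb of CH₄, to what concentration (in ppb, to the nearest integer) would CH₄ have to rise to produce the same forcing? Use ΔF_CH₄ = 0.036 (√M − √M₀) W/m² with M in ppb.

CO₂ forcing: 5.35 × ln(303/284) = 5.35 × 0.064759 = 0.34646 W/m².
Set 0.036(√M − √692) = 0.34646: √M = 0.34646/0.036 + √692 = 9.6239 + 26.3059 = 35.9298.
M = (35.9298)² = 1290.95 ppb.

M ≈ 1291 ppb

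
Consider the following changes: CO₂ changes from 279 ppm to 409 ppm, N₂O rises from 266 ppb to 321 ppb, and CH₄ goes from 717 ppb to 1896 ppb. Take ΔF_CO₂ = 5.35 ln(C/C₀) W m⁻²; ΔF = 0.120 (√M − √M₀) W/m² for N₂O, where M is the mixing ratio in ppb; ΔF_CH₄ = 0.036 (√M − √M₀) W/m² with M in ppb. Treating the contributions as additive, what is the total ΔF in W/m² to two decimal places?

ΔF = 2.84 W/m²

CO₂: 5.35 × ln(409/279) = 5.35 × ln(1.46595) = 5.35 × 0.38250 = 2.0464 W/m².
N₂O: 0.120 × (√321 − √266) = 0.120 × (17.9165 − 16.3095) = 0.120 × 1.6070 = 0.1928 W/m².
CH₄: 0.036 × (√1896 − √717) = 0.036 × (43.5431 − 26.7769) = 0.036 × 16.7662 = 0.6036 W/m².
Total ΔF = 2.0464 + 0.1928 + 0.6036 = 2.8428 W/m².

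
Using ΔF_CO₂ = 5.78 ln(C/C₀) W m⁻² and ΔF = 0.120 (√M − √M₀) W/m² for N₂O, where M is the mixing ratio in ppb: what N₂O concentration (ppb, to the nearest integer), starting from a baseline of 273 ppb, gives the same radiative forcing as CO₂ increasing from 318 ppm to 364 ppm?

M ≈ 530 ppb

CO₂ forcing: 5.78 × ln(364/318) = 5.78 × 0.135102 = 0.78089 W/m².
Set 0.120(√M − √273) = 0.78089: √M = 0.78089/0.120 + √273 = 6.5074 + 16.5227 = 23.0301.
M = (23.0301)² = 530.39 ppb.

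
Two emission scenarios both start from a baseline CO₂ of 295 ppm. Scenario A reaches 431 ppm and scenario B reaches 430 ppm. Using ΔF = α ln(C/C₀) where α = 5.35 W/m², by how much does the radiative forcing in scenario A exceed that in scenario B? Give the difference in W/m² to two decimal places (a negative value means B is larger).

ΔF_A − ΔF_B = 0.01 W/m²

ΔF_A = 5.35 ln(431/295) = 5.35 × 0.37913 = 2.0283 W/m².
ΔF_B = 5.35 ln(430/295) = 5.35 × 0.37681 = 2.0159 W/m².
Difference: 2.0283 − 2.0159 = 0.0124 W/m².
(Equivalently, ΔF_A − ΔF_B = 5.35 ln(431/430) = 5.35 × 0.00232 = 0.0124 W/m².)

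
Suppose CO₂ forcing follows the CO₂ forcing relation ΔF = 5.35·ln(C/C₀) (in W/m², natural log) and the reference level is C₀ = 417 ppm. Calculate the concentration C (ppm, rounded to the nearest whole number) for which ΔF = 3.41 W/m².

Set 5.35 ln(C/417) = 3.41, so ln(C/417) = 3.41/5.35 = 0.63738.
Then C/417 = e^0.63738 = 1.89152, giving C = 417 × 1.89152 = 788.76 ppm.

C ≈ 789 ppm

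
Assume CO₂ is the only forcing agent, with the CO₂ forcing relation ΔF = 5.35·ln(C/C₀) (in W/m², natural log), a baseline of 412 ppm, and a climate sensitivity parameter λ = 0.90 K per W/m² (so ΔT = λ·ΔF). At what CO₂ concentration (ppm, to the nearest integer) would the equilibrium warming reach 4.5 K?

Required forcing: ΔF = ΔT/λ = 4.5/0.90 = 5.0000 W/m².
Then ln(C/412) = ΔF/5.35 = 5.0000/5.35 = 0.93458.
So C = 412 × e^0.93458 = 412 × 2.54614 = 1049.01 ppm.

C ≈ 1049 ppm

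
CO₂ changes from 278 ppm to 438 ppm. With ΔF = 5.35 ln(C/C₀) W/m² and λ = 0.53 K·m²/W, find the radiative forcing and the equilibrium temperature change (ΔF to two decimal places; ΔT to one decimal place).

ΔF = 2.43 W/m²; ΔT = 1.3 K

CO₂: 5.35 × ln(438/278) = 5.35 × ln(1.57554) = 5.35 × 0.45460 = 2.4321 W/m².
ΔT = λ ΔF = 0.53 × 2.43 = 1.2879 K.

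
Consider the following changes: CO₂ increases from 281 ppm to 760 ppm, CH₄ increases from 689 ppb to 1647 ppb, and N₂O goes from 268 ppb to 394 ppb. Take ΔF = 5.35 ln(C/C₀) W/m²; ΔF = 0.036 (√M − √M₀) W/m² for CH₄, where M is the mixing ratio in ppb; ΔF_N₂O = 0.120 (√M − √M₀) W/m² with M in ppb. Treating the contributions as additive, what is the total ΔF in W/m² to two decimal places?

CO₂: 5.35 × ln(760/281) = 5.35 × ln(2.70463) = 5.35 × 0.99497 = 5.3231 W/m².
CH₄: 0.036 × (√1647 − √689) = 0.036 × (40.5832 − 26.2488) = 0.036 × 14.3344 = 0.5160 W/m².
N₂O: 0.120 × (√394 − √268) = 0.120 × (19.8494 − 16.3707) = 0.120 × 3.4787 = 0.4174 W/m².
Total ΔF = 5.3231 + 0.5160 + 0.4174 = 6.2565 W/m².

ΔF = 6.26 W/m²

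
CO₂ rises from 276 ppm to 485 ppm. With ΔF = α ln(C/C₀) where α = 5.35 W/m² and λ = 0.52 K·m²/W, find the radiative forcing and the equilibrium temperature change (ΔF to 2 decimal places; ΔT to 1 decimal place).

ΔF = 3.02 W/m²; ΔT = 1.6 K

CO₂: 5.35 × ln(485/276) = 5.35 × ln(1.75725) = 5.35 × 0.56375 = 3.0161 W/m².
ΔT = λ ΔF = 0.52 × 3.02 = 1.5704 K.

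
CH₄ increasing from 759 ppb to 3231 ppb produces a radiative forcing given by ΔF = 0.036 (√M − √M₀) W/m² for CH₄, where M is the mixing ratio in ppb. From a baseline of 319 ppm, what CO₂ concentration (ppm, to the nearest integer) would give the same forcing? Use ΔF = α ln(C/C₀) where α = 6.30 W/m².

CH₄ forcing: 0.036 × (√3231 − √759) = 0.036 × (56.8419 − 27.5500) = 0.036 × 29.2919 = 1.05451 W/m².
Set 6.30 ln(C/319) = 1.05451: ln(C/319) = 1.05451/6.30 = 0.16738, so C = 319 × e^0.16738 = 319 × 1.18220 = 377.12 ppm.

C ≈ 377 ppm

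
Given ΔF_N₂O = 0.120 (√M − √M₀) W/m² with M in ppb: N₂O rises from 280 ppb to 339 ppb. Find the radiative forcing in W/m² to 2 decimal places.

ΔF = 0.20 W/m²

N₂O: 0.120 × (√339 − √280) = 0.120 × (18.4120 − 16.7332) = 0.120 × 1.6788 = 0.2015 W/m².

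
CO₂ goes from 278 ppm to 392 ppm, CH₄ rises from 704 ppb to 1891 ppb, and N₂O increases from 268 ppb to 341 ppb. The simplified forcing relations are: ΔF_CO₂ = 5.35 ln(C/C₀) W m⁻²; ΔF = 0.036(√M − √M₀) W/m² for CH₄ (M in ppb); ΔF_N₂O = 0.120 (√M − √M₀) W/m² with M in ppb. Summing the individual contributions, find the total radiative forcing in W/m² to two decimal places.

ΔF = 2.70 W/m²

CO₂: 5.35 × ln(392/278) = 5.35 × ln(1.41007) = 5.35 × 0.34364 = 1.8385 W/m².
CH₄: 0.036 × (√1891 − √704) = 0.036 × (43.4856 − 26.5330) = 0.036 × 16.9526 = 0.6103 W/m².
N₂O: 0.120 × (√341 − √268) = 0.120 × (18.4662 − 16.3707) = 0.120 × 2.0955 = 0.2515 W/m².
Total ΔF = 1.8385 + 0.6103 + 0.2515 = 2.7003 W/m².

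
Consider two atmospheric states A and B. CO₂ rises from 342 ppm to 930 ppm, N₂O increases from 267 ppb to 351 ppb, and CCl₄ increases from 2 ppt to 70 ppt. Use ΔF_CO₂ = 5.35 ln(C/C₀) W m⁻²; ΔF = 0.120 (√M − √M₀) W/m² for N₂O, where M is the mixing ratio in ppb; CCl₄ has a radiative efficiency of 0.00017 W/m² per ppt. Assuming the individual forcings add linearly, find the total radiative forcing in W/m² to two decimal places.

CO₂: 5.35 × ln(930/342) = 5.35 × ln(2.71930) = 5.35 × 1.00037 = 5.3520 W/m².
N₂O: 0.120 × (√351 − √267) = 0.120 × (18.7350 − 16.3401) = 0.120 × 2.3949 = 0.2874 W/m².
CCl₄: ΔF = 0.00017 × (70 − 2) = 0.00017 × 68 = 0.0116 W/m².
Total ΔF = 5.3520 + 0.2874 + 0.0116 = 5.6510 W/m².

ΔF = 5.65 W/m²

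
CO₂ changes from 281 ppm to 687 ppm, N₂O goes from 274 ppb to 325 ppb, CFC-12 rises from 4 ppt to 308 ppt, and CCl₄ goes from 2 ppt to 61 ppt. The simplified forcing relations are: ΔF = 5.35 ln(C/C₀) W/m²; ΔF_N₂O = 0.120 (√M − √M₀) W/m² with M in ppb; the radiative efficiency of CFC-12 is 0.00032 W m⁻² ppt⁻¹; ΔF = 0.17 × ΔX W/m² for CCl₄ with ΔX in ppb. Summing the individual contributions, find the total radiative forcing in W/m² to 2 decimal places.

CO₂: 5.35 × ln(687/281) = 5.35 × ln(2.44484) = 5.35 × 0.89398 = 4.7828 W/m².
N₂O: 0.120 × (√325 − √274) = 0.120 × (18.0278 − 16.5529) = 0.120 × 1.4749 = 0.1770 W/m².
CFC-12: ΔF = 0.00032 × (308 − 4) = 0.00032 × 304 = 0.0973 W/m².
CCl₄: Δ = 61 − 2 = 59 ppt = 0.059 ppb; ΔF = 0.17 × 0.059 = 0.0100 W/m².
Total ΔF = 4.7828 + 0.1770 + 0.0973 + 0.0100 = 5.0671 W/m².

ΔF = 5.07 W/m²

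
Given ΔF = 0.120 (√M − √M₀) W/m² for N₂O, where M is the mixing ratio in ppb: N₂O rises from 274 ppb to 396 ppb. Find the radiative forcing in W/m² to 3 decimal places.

ΔF = 0.402 W/m²

N₂O: 0.120 × (√396 − √274) = 0.120 × (19.8997 − 16.5529) = 0.120 × 3.3468 = 0.4016 W/m².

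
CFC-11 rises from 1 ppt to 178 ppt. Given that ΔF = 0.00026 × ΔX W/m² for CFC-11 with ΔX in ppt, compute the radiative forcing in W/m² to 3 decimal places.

CFC-11: ΔF = 0.00026 × (178 − 1) = 0.00026 × 177 = 0.0460 W/m².

ΔF = 0.046 W/m²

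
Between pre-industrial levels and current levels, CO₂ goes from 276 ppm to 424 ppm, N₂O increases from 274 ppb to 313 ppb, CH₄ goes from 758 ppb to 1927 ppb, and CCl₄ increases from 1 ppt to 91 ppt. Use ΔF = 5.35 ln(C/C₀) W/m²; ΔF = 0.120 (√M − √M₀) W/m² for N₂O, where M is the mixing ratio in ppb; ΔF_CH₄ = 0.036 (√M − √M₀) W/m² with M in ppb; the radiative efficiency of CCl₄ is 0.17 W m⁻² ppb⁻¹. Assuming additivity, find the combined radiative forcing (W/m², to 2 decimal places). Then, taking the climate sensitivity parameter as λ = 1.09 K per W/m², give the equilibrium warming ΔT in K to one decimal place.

CO₂: 5.35 × ln(424/276) = 5.35 × ln(1.53623) = 5.35 × 0.42933 = 2.2969 W/m².
N₂O: 0.120 × (√313 − √274) = 0.120 × (17.6918 − 16.5529) = 0.120 × 1.1389 = 0.1367 W/m².
CH₄: 0.036 × (√1927 − √758) = 0.036 × (43.8976 − 27.5318) = 0.036 × 16.3658 = 0.5892 W/m².
CCl₄: Δ = 91 − 1 = 90 ppt = 0.090 ppb; ΔF = 0.17 × 0.090 = 0.0153 W/m².
Total ΔF = 2.2969 + 0.1367 + 0.5892 + 0.0153 = 3.0381 W/m².
ΔT = λ ΔF = 1.09 × 3.04 = 3.3136 K.

ΔF = 3.04 W/m²; ΔT = 3.3 K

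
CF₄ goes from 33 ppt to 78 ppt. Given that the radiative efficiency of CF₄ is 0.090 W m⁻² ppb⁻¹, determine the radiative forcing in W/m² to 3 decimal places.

ΔF = 0.004 W/m²

CF₄: Δ = 78 − 33 = 45 ppt = 0.045 ppb; ΔF = 0.090 × 0.045 = 0.0041 W/m².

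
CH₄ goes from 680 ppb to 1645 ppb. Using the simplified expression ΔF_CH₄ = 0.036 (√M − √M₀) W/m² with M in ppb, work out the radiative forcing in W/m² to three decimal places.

ΔF = 0.521 W/m²

CH₄: 0.036 × (√1645 − √680) = 0.036 × (40.5586 − 26.0768) = 0.036 × 14.4818 = 0.5213 W/m².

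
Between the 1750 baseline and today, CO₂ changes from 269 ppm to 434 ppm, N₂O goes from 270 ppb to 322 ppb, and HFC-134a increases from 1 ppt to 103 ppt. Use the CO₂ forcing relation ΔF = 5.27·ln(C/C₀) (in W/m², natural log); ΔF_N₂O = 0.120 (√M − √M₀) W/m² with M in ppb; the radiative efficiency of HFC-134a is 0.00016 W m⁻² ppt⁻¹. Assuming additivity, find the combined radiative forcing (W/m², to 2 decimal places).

ΔF = 2.72 W/m²

CO₂: 5.27 × ln(434/269) = 5.27 × ln(1.61338) = 5.27 × 0.47833 = 2.5208 W/m².
N₂O: 0.120 × (√322 − √270) = 0.120 × (17.9444 − 16.4317) = 0.120 × 1.5127 = 0.1815 W/m².
HFC-134a: ΔF = 0.00016 × (103 − 1) = 0.00016 × 102 = 0.0163 W/m².
Total ΔF = 2.5208 + 0.1815 + 0.0163 = 2.7186 W/m².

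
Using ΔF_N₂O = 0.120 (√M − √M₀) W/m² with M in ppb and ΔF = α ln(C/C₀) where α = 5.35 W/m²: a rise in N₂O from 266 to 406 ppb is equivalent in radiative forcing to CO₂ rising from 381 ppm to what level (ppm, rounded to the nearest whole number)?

N₂O forcing: 0.120 × (√406 − √266) = 0.120 × (20.1494 − 16.3095) = 0.120 × 3.8399 = 0.46079 W/m².
Set 5.35 ln(C/381) = 0.46079: ln(C/381) = 0.46079/5.35 = 0.08613, so C = 381 × e^0.08613 = 381 × 1.08995 = 415.27 ppm.

C ≈ 415 ppm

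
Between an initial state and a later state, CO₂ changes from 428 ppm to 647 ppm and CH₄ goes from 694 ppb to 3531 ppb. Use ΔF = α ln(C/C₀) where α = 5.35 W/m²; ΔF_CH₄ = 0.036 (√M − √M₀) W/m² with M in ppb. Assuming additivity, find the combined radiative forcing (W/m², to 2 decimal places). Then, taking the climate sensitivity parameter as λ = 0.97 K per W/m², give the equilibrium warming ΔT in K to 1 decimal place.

ΔF = 3.40 W/m²; ΔT = 3.3 K

CO₂: 5.35 × ln(647/428) = 5.35 × ln(1.51168) = 5.35 × 0.41322 = 2.2107 W/m².
CH₄: 0.036 × (√3531 − √694) = 0.036 × (59.4222 − 26.3439) = 0.036 × 33.0783 = 1.1908 W/m².
Total ΔF = 2.2107 + 1.1908 = 3.4015 W/m².
ΔT = λ ΔF = 0.97 × 3.40 = 3.2980 K.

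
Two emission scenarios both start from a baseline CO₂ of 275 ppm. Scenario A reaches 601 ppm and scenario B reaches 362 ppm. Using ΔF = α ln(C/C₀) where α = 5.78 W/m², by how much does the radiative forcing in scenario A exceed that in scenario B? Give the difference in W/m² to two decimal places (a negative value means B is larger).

ΔF_A = 5.78 ln(601/275) = 5.78 × 0.78182 = 4.5189 W/m².
ΔF_B = 5.78 ln(362/275) = 5.78 × 0.27487 = 1.5887 W/m².
Difference: 4.5189 − 1.5887 = 2.9302 W/m².

ΔF_A − ΔF_B = 2.93 W/m²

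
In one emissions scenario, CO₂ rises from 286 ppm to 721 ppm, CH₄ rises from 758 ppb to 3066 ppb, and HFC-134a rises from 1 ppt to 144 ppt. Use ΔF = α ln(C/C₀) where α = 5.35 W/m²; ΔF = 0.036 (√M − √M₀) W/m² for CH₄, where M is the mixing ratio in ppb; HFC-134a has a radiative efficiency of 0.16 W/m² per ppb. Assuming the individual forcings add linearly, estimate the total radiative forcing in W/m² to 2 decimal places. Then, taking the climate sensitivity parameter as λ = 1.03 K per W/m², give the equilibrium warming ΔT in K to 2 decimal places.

CO₂: 5.35 × ln(721/286) = 5.35 × ln(2.52098) = 5.35 × 0.92465 = 4.9469 W/m².
CH₄: 0.036 × (√3066 − √758) = 0.036 × (55.3715 − 27.5318) = 0.036 × 27.8397 = 1.0022 W/m².
HFC-134a: Δ = 144 − 1 = 143 ppt = 0.143 ppb; ΔF = 0.16 × 0.143 = 0.0229 W/m².
Total ΔF = 4.9469 + 1.0022 + 0.0229 = 5.9720 W/m².
ΔT = λ ΔF = 1.03 × 5.97 = 6.1491 K.

ΔF = 5.97 W/m²; ΔT = 6.15 K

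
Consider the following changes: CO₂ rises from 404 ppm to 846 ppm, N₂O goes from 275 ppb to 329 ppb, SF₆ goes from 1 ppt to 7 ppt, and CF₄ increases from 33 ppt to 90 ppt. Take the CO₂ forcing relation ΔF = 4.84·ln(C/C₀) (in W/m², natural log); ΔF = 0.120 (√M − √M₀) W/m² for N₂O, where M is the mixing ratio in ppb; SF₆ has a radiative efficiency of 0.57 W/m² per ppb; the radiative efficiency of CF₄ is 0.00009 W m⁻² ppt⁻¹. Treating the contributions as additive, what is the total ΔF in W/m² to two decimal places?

CO₂: 4.84 × ln(846/404) = 4.84 × ln(2.09406) = 4.84 × 0.73910 = 3.5772 W/m².
N₂O: 0.120 × (√329 − √275) = 0.120 × (18.1384 − 16.5831) = 0.120 × 1.5553 = 0.1866 W/m².
SF₆: Δ = 7 − 1 = 6 ppt = 0.006 ppb; ΔF = 0.57 × 0.006 = 0.0034 W/m².
CF₄: ΔF = 0.00009 × (90 − 33) = 0.00009 × 57 = 0.0051 W/m².
Total ΔF = 3.5772 + 0.1866 + 0.0034 + 0.0051 = 3.7723 W/m².

ΔF = 3.77 W/m²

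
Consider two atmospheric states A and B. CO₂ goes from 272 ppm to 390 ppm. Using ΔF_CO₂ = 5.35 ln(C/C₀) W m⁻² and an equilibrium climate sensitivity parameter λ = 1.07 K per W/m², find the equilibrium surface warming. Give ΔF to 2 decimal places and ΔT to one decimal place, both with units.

CO₂: 5.35 × ln(390/272) = 5.35 × ln(1.43382) = 5.35 × 0.36034 = 1.9278 W/m².
ΔT = λ ΔF = 1.07 × 1.93 = 2.0651 K.

ΔF = 1.93 W/m²; ΔT = 2.1 K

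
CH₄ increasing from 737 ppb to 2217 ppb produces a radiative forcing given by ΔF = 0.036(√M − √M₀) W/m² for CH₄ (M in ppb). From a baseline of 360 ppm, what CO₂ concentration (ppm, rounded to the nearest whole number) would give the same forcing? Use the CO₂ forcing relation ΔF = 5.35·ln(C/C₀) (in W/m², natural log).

C ≈ 412 ppm

CH₄ forcing: 0.036 × (√2217 − √737) = 0.036 × (47.0850 − 27.1477) = 0.036 × 19.9373 = 0.71774 W/m².
Set 5.35 ln(C/360) = 0.71774: ln(C/360) = 0.71774/5.35 = 0.13416, so C = 360 × e^0.13416 = 360 × 1.14358 = 411.69 ppm.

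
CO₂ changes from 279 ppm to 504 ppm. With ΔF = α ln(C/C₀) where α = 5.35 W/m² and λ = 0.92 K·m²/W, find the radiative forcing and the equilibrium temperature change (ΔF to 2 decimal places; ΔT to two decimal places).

CO₂: 5.35 × ln(504/279) = 5.35 × ln(1.80645) = 5.35 × 0.59136 = 3.1638 W/m².
ΔT = λ ΔF = 0.92 × 3.16 = 2.9072 K.

ΔF = 3.16 W/m²; ΔT = 2.91 K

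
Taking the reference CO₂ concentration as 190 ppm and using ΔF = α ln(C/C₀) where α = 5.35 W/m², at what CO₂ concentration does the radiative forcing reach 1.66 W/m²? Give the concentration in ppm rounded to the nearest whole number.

C ≈ 259 ppm

Set 5.35 ln(C/190) = 1.66, so ln(C/190) = 1.66/5.35 = 0.31028.
Then C/190 = e^0.31028 = 1.36381, giving C = 190 × 1.36381 = 259.12 ppm.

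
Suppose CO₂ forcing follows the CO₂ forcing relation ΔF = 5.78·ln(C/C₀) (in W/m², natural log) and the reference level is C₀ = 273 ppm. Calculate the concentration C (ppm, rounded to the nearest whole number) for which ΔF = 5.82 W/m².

Set 5.78 ln(C/273) = 5.82, so ln(C/273) = 5.82/5.78 = 1.00692.
Then C/273 = e^1.00692 = 2.73716, giving C = 273 × 2.73716 = 747.24 ppm.

C ≈ 747 ppm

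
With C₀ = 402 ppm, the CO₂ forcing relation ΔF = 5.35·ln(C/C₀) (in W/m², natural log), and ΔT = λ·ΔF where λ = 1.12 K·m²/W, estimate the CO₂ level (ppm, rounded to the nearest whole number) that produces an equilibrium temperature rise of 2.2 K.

Required forcing: ΔF = ΔT/λ = 2.2/1.12 = 1.9643 W/m².
Then ln(C/402) = ΔF/5.35 = 1.9643/5.35 = 0.36716.
So C = 402 × e^0.36716 = 402 × 1.44363 = 580.34 ppm.

C ≈ 580 ppm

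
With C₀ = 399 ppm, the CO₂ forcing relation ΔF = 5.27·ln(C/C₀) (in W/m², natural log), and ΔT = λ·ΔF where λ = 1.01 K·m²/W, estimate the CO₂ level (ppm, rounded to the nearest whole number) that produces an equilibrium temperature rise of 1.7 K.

C ≈ 549 ppm

Required forcing: ΔF = ΔT/λ = 1.7/1.01 = 1.6832 W/m².
Then ln(C/399) = ΔF/5.27 = 1.6832/5.27 = 0.31939.
So C = 399 × e^0.31939 = 399 × 1.37629 = 549.14 ppm.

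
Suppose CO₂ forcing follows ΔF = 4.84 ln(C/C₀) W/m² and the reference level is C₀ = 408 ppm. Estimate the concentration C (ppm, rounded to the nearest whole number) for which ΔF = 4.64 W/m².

Set 4.84 ln(C/408) = 4.64, so ln(C/408) = 4.64/4.84 = 0.95868.
Then C/408 = e^0.95868 = 2.60825, giving C = 408 × 2.60825 = 1064.17 ppm.

C ≈ 1064 ppm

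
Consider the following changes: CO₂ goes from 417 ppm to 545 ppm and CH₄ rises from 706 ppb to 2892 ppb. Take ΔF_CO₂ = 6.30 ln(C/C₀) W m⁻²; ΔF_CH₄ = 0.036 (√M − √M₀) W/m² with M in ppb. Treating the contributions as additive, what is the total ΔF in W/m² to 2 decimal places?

CO₂: 6.30 × ln(545/417) = 6.30 × ln(1.30695) = 6.30 × 0.26770 = 1.6865 W/m².
CH₄: 0.036 × (√2892 − √706) = 0.036 × (53.7773 − 26.5707) = 0.036 × 27.2066 = 0.9794 W/m².
Total ΔF = 1.6865 + 0.9794 = 2.6659 W/m².

ΔF = 2.67 W/m²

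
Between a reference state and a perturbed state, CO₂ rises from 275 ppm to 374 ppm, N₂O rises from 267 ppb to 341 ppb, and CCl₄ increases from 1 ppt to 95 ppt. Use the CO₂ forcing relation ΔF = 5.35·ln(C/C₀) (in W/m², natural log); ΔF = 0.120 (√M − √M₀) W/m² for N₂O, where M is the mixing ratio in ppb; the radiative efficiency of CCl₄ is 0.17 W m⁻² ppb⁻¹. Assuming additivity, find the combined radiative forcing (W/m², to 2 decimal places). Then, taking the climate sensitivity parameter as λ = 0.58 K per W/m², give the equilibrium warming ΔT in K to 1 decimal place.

CO₂: 5.35 × ln(374/275) = 5.35 × ln(1.36000) = 5.35 × 0.30748 = 1.6450 W/m².
N₂O: 0.120 × (√341 − √267) = 0.120 × (18.4662 − 16.3401) = 0.120 × 2.1261 = 0.2551 W/m².
CCl₄: Δ = 95 − 1 = 94 ppt = 0.094 ppb; ΔF = 0.17 × 0.094 = 0.0160 W/m².
Total ΔF = 1.6450 + 0.2551 + 0.0160 = 1.9161 W/m².
ΔT = λ ΔF = 0.58 × 1.92 = 1.1136 K.

ΔF = 1.92 W/m²; ΔT = 1.1 K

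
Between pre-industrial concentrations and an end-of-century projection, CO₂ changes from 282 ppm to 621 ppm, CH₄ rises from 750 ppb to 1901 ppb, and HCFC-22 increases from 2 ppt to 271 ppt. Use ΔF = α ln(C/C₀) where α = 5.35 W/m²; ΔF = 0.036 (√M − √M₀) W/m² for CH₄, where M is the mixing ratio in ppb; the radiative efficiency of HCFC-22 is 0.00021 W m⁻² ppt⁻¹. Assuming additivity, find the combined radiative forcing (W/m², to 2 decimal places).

ΔF = 4.86 W/m²

CO₂: 5.35 × ln(621/282) = 5.35 × ln(2.20213) = 5.35 × 0.78943 = 4.2235 W/m².
CH₄: 0.036 × (√1901 − √750) = 0.036 × (43.6005 − 27.3861) = 0.036 × 16.2144 = 0.5837 W/m².
HCFC-22: ΔF = 0.00021 × (271 − 2) = 0.00021 × 269 = 0.0565 W/m².
Total ΔF = 4.2235 + 0.5837 + 0.0565 = 4.8637 W/m².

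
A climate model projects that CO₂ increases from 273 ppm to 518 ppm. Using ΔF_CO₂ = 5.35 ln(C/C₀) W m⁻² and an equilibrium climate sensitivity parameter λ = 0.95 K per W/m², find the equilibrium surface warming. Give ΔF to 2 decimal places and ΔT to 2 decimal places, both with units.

ΔF = 3.43 W/m²; ΔT = 3.26 K

CO₂: 5.35 × ln(518/273) = 5.35 × ln(1.89744) = 5.35 × 0.64051 = 3.4267 W/m².
ΔT = λ ΔF = 0.95 × 3.43 = 3.2585 K.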